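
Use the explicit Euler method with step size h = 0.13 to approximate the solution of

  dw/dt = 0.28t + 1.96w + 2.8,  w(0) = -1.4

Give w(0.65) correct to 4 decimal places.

Euler: w_{n+1} = w_n + h·f(t_n, w_n).
t=0.000000, w=-1.400000: f=0.056000 → w ← -1.400000 + 0.13·0.056000 = -1.392720
t=0.130000, w=-1.392720: f=0.106669 → w ← -1.392720 + 0.13·0.106669 = -1.378853
t=0.260000, w=-1.378853: f=0.170248 → w ← -1.378853 + 0.13·0.170248 = -1.356721
t=0.390000, w=-1.356721: f=0.250027 → w ← -1.356721 + 0.13·0.250027 = -1.324217
t=0.520000, w=-1.324217: f=0.350134 → w ← -1.324217 + 0.13·0.350134 = -1.278700
w(0.65) ≈ -1.2787

-1.2787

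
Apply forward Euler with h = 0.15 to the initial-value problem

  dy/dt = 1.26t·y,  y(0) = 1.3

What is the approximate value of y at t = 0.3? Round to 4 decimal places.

Euler: y_{n+1} = y_n + h·f(t_n, y_n).
t=0.000000, y=1.300000: f=0.000000 → y ← 1.300000 + 0.15·0.000000 = 1.300000
t=0.150000, y=1.300000: f=0.245700 → y ← 1.300000 + 0.15·0.245700 = 1.336855
y(0.3) ≈ 1.3369

1.3369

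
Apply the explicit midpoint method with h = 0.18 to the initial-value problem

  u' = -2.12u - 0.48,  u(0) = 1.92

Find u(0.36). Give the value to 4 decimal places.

Midpoint: k1 = f(s_n, u_n); k2 = f(s_n + h/2, u_n + (h/2)·k1); u_{n+1} = u_n + h·k2.
s=0.000000, u=1.920000:
  k1 = f(0.000000, 1.920000) = -4.550400
  k2 = f(0.090000, 1.510464) = -3.682184
  u ← 1.920000 + 0.18·(-3.682184) = 1.257207
s=0.180000, u=1.257207:
  k1 = f(0.180000, 1.257207) = -3.145279
  k2 = f(0.270000, 0.974132) = -2.545160
  u ← 1.257207 + 0.18·(-2.545160) = 0.799078
u(0.36) ≈ 0.7991

0.7991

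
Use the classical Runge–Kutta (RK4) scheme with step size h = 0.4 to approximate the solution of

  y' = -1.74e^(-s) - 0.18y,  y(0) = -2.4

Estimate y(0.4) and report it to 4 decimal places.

-2.7854

RK4: k1 = f(s_n, y_n); k2 = f(s_n + h/2, y_n + (h/2)·k1); k3 = f(s_n + h/2, y_n + (h/2)·k2); k4 = f(s_n + h, y_n + h·k3); y_{n+1} = y_n + (h/6)·(k1 + 2k2 + 2k3 + k4).
s=0.000000, y=-2.400000:
  k1 = f(0.000000, -2.400000) = -1.308000
  k2 = f(0.200000, -2.661600) = -0.945504
  k3 = f(0.200000, -2.589101) = -0.958553
  k4 = f(0.400000, -2.783421) = -0.665341
  y ← -2.400000 + (0.4/6)·(k1 + 2k2 + 2k3 + k4) = -2.785430
y(0.4) ≈ -2.7854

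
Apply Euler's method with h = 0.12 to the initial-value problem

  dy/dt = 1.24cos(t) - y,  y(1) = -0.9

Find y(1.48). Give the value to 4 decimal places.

Euler: y_{n+1} = y_n + h·f(t_n, y_n).
t=1.000000, y=-0.900000: f=1.569975 → y ← -0.900000 + 0.12·1.569975 = -0.711603
t=1.120000, y=-0.711603: f=1.251849 → y ← -0.711603 + 0.12·1.251849 = -0.561381
t=1.240000, y=-0.561381: f=0.964128 → y ← -0.561381 + 0.12·0.964128 = -0.445686
t=1.360000, y=-0.445686: f=0.705142 → y ← -0.445686 + 0.12·0.705142 = -0.361069
y(1.48) ≈ -0.3611

-0.3611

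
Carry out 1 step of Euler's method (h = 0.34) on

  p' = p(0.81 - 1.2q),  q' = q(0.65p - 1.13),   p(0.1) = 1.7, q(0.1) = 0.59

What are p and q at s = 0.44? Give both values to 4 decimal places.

Euler on (p,q): p_{n+1} = p_n + h·p', q_{n+1} = q_n + h·q'.
0.100000: (1.700000, 0.590000); f=(0.173400, -0.014750) → (1.758956, 0.584985)
(p(0.44), q(0.44)) ≈ (1.7590, 0.5850)

1.7590, 0.5850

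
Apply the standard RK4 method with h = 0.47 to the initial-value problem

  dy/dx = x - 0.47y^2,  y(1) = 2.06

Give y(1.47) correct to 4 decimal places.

1.8337

RK4: k1 = f(x_n, y_n); k2 = f(x_n + h/2, y_n + (h/2)·k1); k3 = f(x_n + h/2, y_n + (h/2)·k2); k4 = f(x_n + h, y_n + h·k3); y_{n+1} = y_n + (h/6)·(k1 + 2k2 + 2k3 + k4).
x=1.000000, y=2.060000:
  k1 = f(1.000000, 2.060000) = -0.994492
  k2 = f(1.235000, 1.826294) = -0.332615
  k3 = f(1.235000, 1.981835) = -0.611006
  k4 = f(1.470000, 1.772827) = -0.007171
  y ← 2.060000 + (0.47/6)·(k1 + 2k2 + 2k3 + k4) = 1.833702
y(1.47) ≈ 1.8337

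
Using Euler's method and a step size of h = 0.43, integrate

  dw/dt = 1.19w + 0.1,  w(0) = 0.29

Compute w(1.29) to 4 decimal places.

1.2081

Euler: w_{n+1} = w_n + h·f(t_n, w_n).
t=0.000000, w=0.290000: f=0.445100 → w ← 0.290000 + 0.43·0.445100 = 0.481393
t=0.430000, w=0.481393: f=0.672858 → w ← 0.481393 + 0.43·0.672858 = 0.770722
t=0.860000, w=0.770722: f=1.017159 → w ← 0.770722 + 0.43·1.017159 = 1.208100
w(1.29) ≈ 1.2081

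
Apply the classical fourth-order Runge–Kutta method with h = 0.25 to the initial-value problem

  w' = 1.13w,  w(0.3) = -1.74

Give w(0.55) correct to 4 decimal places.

RK4: k1 = f(x_n, w_n); k2 = f(x_n + h/2, w_n + (h/2)·k1); k3 = f(x_n + h/2, w_n + (h/2)·k2); k4 = f(x_n + h, w_n + h·k3); w_{n+1} = w_n + (h/6)·(k1 + 2k2 + 2k3 + k4).
x=0.300000, w=-1.740000:
  k1 = f(0.300000, -1.740000) = -1.966200
  k2 = f(0.425000, -1.985775) = -2.243926
  k3 = f(0.425000, -2.020491) = -2.283155
  k4 = f(0.550000, -2.310789) = -2.611191
  w ← -1.740000 + (0.25/6)·(k1 + 2k2 + 2k3 + k4) = -2.307981
w(0.55) ≈ -2.3080

-2.3080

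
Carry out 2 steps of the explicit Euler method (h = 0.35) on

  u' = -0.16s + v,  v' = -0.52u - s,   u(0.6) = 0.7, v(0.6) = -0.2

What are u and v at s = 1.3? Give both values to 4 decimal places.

0.3551, -0.9784

Euler on (u,v): u_{n+1} = u_n + h·u', v_{n+1} = v_n + h·v'.
0.600000: (0.700000, -0.200000); f=(-0.296000, -0.964000) → (0.596400, -0.537400)
0.950000: (0.596400, -0.537400); f=(-0.689400, -1.260128) → (0.355110, -0.978445)
(u(1.3), v(1.3)) ≈ (0.3551, -0.9784)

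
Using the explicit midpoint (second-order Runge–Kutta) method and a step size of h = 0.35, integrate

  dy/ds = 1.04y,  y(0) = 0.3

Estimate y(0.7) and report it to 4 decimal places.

0.6137

Midpoint: k1 = f(s_n, y_n); k2 = f(s_n + h/2, y_n + (h/2)·k1); y_{n+1} = y_n + h·k2.
s=0.000000, y=0.300000:
  k1 = f(0.000000, 0.300000) = 0.312000
  k2 = f(0.175000, 0.354600) = 0.368784
  y ← 0.300000 + 0.35·0.368784 = 0.429074
s=0.350000, y=0.429074:
  k1 = f(0.350000, 0.429074) = 0.446237
  k2 = f(0.525000, 0.507166) = 0.527453
  y ← 0.429074 + 0.35·0.527453 = 0.613683
y(0.7) ≈ 0.6137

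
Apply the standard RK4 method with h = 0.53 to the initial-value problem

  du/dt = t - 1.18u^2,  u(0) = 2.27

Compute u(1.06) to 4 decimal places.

0.8022

RK4: k1 = f(t_n, u_n); k2 = f(t_n + h/2, u_n + (h/2)·k1); k3 = f(t_n + h/2, u_n + (h/2)·k2); k4 = f(t_n + h, u_n + h·k3); u_{n+1} = u_n + (h/6)·(k1 + 2k2 + 2k3 + k4).
t=0.000000, u=2.270000:
  k1 = f(0.000000, 2.270000) = -6.080422
  k2 = f(0.265000, 0.658688) = -0.246967
  k3 = f(0.265000, 2.204554) = -5.469868
  k4 = f(0.530000, -0.629030) = 0.063099
  u ← 2.270000 + (0.53/6)·(k1 + 2k2 + 2k3 + k4) = 0.728496
t=0.530000, u=0.728496:
  k1 = f(0.530000, 0.728496) = -0.096233
  k2 = f(0.795000, 0.702994) = 0.211843
  k3 = f(0.795000, 0.784634) = 0.068532
  k4 = f(1.060000, 0.764818) = 0.369764
  u ← 0.728496 + (0.53/6)·(k1 + 2k2 + 2k3 + k4) = 0.802191
u(1.06) ≈ 0.8022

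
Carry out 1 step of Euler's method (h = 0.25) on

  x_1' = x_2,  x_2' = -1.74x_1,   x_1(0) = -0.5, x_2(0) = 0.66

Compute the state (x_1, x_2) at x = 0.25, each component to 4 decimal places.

Euler on (x_1,x_2): x_1_{n+1} = x_1_n + h·x_1', x_2_{n+1} = x_2_n + h·x_2'.
0.000000: (-0.500000, 0.660000); f=(0.660000, 0.870000) → (-0.335000, 0.877500)
(x_1(0.25), x_2(0.25)) ≈ (-0.3350, 0.8775)

-0.3350, 0.8775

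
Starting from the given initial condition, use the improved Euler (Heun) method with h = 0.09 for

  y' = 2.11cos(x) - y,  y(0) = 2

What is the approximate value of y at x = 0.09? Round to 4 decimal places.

Heun: k1 = f(x_n, y_n); k2 = f(x_n + h, y_n + h·k1); y_{n+1} = y_n + (h/2)·(k1 + k2).
x=0.000000, y=2.000000:
  k1 = f(0.000000, 2.000000) = 0.110000
  k2 = f(0.090000, 2.009900) = 0.091560
  y ← 2.000000 + (0.09/2)·(0.110000 + 0.091560) = 2.009070
y(0.09) ≈ 2.0091

2.0091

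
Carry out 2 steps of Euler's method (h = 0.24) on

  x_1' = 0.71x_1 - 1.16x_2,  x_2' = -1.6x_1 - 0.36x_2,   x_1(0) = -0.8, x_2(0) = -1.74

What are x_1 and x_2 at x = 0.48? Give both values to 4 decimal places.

-0.1719, -0.9981

Euler on (x_1,x_2): x_1_{n+1} = x_1_n + h·x_1', x_2_{n+1} = x_2_n + h·x_2'.
0.000000: (-0.800000, -1.740000); f=(1.450400, 1.906400) → (-0.451904, -1.282464)
0.240000: (-0.451904, -1.282464); f=(1.166806, 1.184733) → (-0.171870, -0.998128)
(x_1(0.48), x_2(0.48)) ≈ (-0.1719, -0.9981)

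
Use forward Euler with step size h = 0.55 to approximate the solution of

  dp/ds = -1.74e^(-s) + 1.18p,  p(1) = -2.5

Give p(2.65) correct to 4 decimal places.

-12.6194

Euler: p_{n+1} = p_n + h·f(s_n, p_n).
s=1.000000, p=-2.500000: f=-3.590110 → p ← -2.500000 + 0.55·(-3.590110) = -4.474561
s=1.550000, p=-4.474561: f=-5.649293 → p ← -4.474561 + 0.55·(-5.649293) = -7.581672
s=2.100000, p=-7.581672: f=-9.159447 → p ← -7.581672 + 0.55·(-9.159447) = -12.619368
p(2.65) ≈ -12.6194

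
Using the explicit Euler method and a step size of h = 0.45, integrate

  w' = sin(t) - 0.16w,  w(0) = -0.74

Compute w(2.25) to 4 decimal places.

0.7964

Euler: w_{n+1} = w_n + h·f(t_n, w_n).
t=0.000000, w=-0.740000: f=0.118400 → w ← -0.740000 + 0.45·0.118400 = -0.686720
t=0.450000, w=-0.686720: f=0.544841 → w ← -0.686720 + 0.45·0.544841 = -0.441542
t=0.900000, w=-0.441542: f=0.853974 → w ← -0.441542 + 0.45·0.853974 = -0.057254
t=1.350000, w=-0.057254: f=0.984884 → w ← -0.057254 + 0.45·0.984884 = 0.385944
t=1.800000, w=0.385944: f=0.912097 → w ← 0.385944 + 0.45·0.912097 = 0.796388
w(2.25) ≈ 0.7964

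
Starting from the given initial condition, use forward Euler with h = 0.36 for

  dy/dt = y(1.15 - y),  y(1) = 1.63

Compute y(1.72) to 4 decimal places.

Euler: y_{n+1} = y_n + h·f(t_n, y_n).
t=1.000000, y=1.630000: f=-0.782400 → y ← 1.630000 + 0.36·(-0.782400) = 1.348336
t=1.360000, y=1.348336: f=-0.267424 → y ← 1.348336 + 0.36·(-0.267424) = 1.252064
y(1.72) ≈ 1.2521

1.2521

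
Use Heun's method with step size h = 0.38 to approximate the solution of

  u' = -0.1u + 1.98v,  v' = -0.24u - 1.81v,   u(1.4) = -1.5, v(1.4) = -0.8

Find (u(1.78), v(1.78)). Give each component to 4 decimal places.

Heun on (u,v): k1 = f(t_n, state_n); k2 = f(t_n + h, state_n + h·k1); state_{n+1} = state_n + (h/2)·(k1 + k2).
1.400000: (-1.500000, -0.800000)
  k1 = (-1.434000, 1.808000)
  predictor → (-2.044920, -0.112960)
  k2 = (-0.019169, 0.695238)
  → (-1.776102, -0.324385)
(u(1.78), v(1.78)) ≈ (-1.7761, -0.3244)

-1.7761, -0.3244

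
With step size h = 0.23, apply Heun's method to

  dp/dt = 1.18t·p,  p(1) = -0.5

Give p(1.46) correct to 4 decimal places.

Heun: k1 = f(t_n, p_n); k2 = f(t_n + h, p_n + h·k1); p_{n+1} = p_n + (h/2)·(k1 + k2).
t=1.000000, p=-0.500000:
  k1 = f(1.000000, -0.500000) = -0.590000
  k2 = f(1.230000, -0.635700) = -0.922655
  p ← -0.500000 + (0.23/2)·(-0.590000 + (-0.922655)) = -0.673955
t=1.230000, p=-0.673955:
  k1 = f(1.230000, -0.673955) = -0.978179
  k2 = f(1.460000, -0.898936) = -1.548688
  p ← -0.673955 + (0.23/2)·(-0.978179 + (-1.548688)) = -0.964545
p(1.46) ≈ -0.9645

-0.9645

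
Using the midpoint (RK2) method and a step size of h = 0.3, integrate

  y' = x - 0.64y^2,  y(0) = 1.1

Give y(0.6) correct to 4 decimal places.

0.9331

Midpoint: k1 = f(x_n, y_n); k2 = f(x_n + h/2, y_n + (h/2)·k1); y_{n+1} = y_n + h·k2.
x=0.000000, y=1.100000:
  k1 = f(0.000000, 1.100000) = -0.774400
  k2 = f(0.150000, 0.983840) = -0.469482
  y ← 1.100000 + 0.3·(-0.469482) = 0.959155
x=0.300000, y=0.959155:
  k1 = f(0.300000, 0.959155) = -0.288786
  k2 = f(0.450000, 0.915837) = -0.086805
  y ← 0.959155 + 0.3·(-0.086805) = 0.933114
y(0.6) ≈ 0.9331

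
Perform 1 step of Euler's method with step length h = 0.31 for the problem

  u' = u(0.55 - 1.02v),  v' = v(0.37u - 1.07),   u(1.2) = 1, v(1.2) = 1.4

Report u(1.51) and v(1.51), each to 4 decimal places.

0.7278, 1.0962

Euler on (u,v): u_{n+1} = u_n + h·u', v_{n+1} = v_n + h·v'.
1.200000: (1.000000, 1.400000); f=(-0.878000, -0.980000) → (0.727820, 1.096200)
(u(1.51), v(1.51)) ≈ (0.7278, 1.0962)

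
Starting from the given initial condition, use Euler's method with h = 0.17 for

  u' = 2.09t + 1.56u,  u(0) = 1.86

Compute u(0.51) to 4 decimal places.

3.9642

Euler: u_{n+1} = u_n + h·f(t_n, u_n).
t=0.000000, u=1.860000: f=2.901600 → u ← 1.860000 + 0.17·2.901600 = 2.353272
t=0.170000, u=2.353272: f=4.026404 → u ← 2.353272 + 0.17·4.026404 = 3.037761
t=0.340000, u=3.037761: f=5.449507 → u ← 3.037761 + 0.17·5.449507 = 3.964177
u(0.51) ≈ 3.9642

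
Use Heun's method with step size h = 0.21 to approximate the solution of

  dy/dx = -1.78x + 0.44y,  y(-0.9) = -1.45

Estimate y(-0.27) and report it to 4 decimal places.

Heun: k1 = f(x_n, y_n); k2 = f(x_n + h, y_n + h·k1); y_{n+1} = y_n + (h/2)·(k1 + k2).
x=-0.900000, y=-1.450000:
  k1 = f(-0.900000, -1.450000) = 0.964000
  k2 = f(-0.690000, -1.247560) = 0.679274
  y ← -1.450000 + (0.21/2)·(0.964000 + 0.679274) = -1.277456
x=-0.690000, y=-1.277456:
  k1 = f(-0.690000, -1.277456) = 0.666119
  k2 = f(-0.480000, -1.137571) = 0.353869
  y ← -1.277456 + (0.21/2)·(0.666119 + 0.353869) = -1.170358
x=-0.480000, y=-1.170358:
  k1 = f(-0.480000, -1.170358) = 0.339443
  k2 = f(-0.270000, -1.099075) = -0.002993
  y ← -1.170358 + (0.21/2)·(0.339443 + (-0.002993)) = -1.135030
y(-0.27) ≈ -1.1350

-1.1350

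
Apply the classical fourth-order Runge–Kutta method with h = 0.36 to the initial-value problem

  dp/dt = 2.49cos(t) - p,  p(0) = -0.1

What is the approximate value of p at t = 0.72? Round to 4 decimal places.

RK4: k1 = f(t_n, p_n); k2 = f(t_n + h/2, p_n + (h/2)·k1); k3 = f(t_n + h/2, p_n + (h/2)·k2); k4 = f(t_n + h, p_n + h·k3); p_{n+1} = p_n + (h/6)·(k1 + 2k2 + 2k3 + k4).
t=0.000000, p=-0.100000:
  k1 = f(0.000000, -0.100000) = 2.590000
  k2 = f(0.180000, 0.366200) = 2.083571
  k3 = f(0.180000, 0.275043) = 2.174728
  k4 = f(0.360000, 0.682902) = 1.647481
  p ← -0.100000 + (0.36/6)·(k1 + 2k2 + 2k3 + k4) = 0.665245
t=0.360000, p=0.665245:
  k1 = f(0.360000, 0.665245) = 1.665138
  k2 = f(0.540000, 0.964970) = 1.170725
  k3 = f(0.540000, 0.875975) = 1.259719
  k4 = f(0.720000, 1.118744) = 0.753253
  p ← 0.665245 + (0.36/6)·(k1 + 2k2 + 2k3 + k4) = 1.102002
p(0.72) ≈ 1.1020

1.1020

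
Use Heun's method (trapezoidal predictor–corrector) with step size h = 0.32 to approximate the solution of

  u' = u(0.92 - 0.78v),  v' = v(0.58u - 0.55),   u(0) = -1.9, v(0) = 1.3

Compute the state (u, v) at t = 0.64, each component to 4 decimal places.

-2.3211, 0.4741

Heun on (u,v): k1 = f(t_n, state_n); k2 = f(t_n + h, state_n + h·k1); state_{n+1} = state_n + (h/2)·(k1 + k2).
0.000000: (-1.900000, 1.300000)
  k1 = (0.178600, -2.147600)
  predictor → (-1.842848, 0.612768)
  k2 = (-0.814614, -0.991981)
  → (-2.001762, 0.797667)
0.320000: (-2.001762, 0.797667)
  k1 = (-0.596164, -1.364826)
  predictor → (-2.192535, 0.360923)
  k2 = (-1.399890, -0.657482)
  → (-2.321131, 0.474098)
(u(0.64), v(0.64)) ≈ (-2.3211, 0.4741)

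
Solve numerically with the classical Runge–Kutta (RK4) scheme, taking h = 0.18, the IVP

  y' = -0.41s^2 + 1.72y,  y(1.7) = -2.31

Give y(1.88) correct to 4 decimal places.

-3.4241

RK4: k1 = f(s_n, y_n); k2 = f(s_n + h/2, y_n + (h/2)·k1); k3 = f(s_n + h/2, y_n + (h/2)·k2); k4 = f(s_n + h, y_n + h·k3); y_{n+1} = y_n + (h/6)·(k1 + 2k2 + 2k3 + k4).
s=1.700000, y=-2.310000:
  k1 = f(1.700000, -2.310000) = -5.158100
  k2 = f(1.790000, -2.774229) = -6.085355
  k3 = f(1.790000, -2.857682) = -6.228894
  k4 = f(1.880000, -3.431201) = -7.350770
  y ← -2.310000 + (0.18/6)·(k1 + 2k2 + 2k3 + k4) = -3.424121
y(1.88) ≈ -3.4241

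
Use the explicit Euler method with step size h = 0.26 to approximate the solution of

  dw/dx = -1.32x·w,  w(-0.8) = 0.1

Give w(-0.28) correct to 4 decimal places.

Euler: w_{n+1} = w_n + h·f(x_n, w_n).
x=-0.800000, w=0.100000: f=0.105600 → w ← 0.100000 + 0.26·0.105600 = 0.127456
x=-0.540000, w=0.127456: f=0.090851 → w ← 0.127456 + 0.26·0.090851 = 0.151077
w(-0.28) ≈ 0.1511

0.1511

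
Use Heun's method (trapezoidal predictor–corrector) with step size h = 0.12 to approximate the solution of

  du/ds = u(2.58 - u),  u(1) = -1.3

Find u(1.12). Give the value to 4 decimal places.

-2.1154

Heun: k1 = f(s_n, u_n); k2 = f(s_n + h, u_n + h·k1); u_{n+1} = u_n + (h/2)·(k1 + k2).
s=1.000000, u=-1.300000:
  k1 = f(1.000000, -1.300000) = -5.044000
  k2 = f(1.120000, -1.905280) = -8.545714
  u ← -1.300000 + (0.12/2)·(-5.044000 + (-8.545714)) = -2.115383
u(1.12) ≈ -2.1154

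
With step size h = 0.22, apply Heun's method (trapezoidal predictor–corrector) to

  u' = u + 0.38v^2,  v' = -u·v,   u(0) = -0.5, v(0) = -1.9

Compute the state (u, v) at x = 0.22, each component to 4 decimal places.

-0.2521, -2.0760

Heun on (u,v): k1 = f(x_n, state_n); k2 = f(x_n + h, state_n + h·k1); state_{n+1} = state_n + (h/2)·(k1 + k2).
0.000000: (-0.500000, -1.900000)
  k1 = (0.871800, -0.950000)
  predictor → (-0.308204, -2.109000)
  k2 = (1.381991, -0.650002)
  → (-0.252083, -2.076000)
(u(0.22), v(0.22)) ≈ (-0.2521, -2.0760)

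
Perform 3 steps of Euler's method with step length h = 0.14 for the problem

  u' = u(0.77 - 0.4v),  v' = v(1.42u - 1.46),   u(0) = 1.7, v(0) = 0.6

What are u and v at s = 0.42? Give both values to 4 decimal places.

2.0778, 0.9330

Euler on (u,v): u_{n+1} = u_n + h·u', v_{n+1} = v_n + h·v'.
0.000000: (1.700000, 0.600000); f=(0.901000, 0.572400) → (1.826140, 0.680136)
0.140000: (1.826140, 0.680136); f=(0.909318, 0.770675) → (1.953445, 0.788030)
0.280000: (1.953445, 0.788030); f=(0.888403, 1.035386) → (2.077821, 0.932985)
(u(0.42), v(0.42)) ≈ (2.0778, 0.9330)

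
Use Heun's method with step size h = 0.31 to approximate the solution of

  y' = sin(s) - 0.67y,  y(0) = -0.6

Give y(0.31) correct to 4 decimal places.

-0.4410

Heun: k1 = f(s_n, y_n); k2 = f(s_n + h, y_n + h·k1); y_{n+1} = y_n + (h/2)·(k1 + k2).
s=0.000000, y=-0.600000:
  k1 = f(0.000000, -0.600000) = 0.402000
  k2 = f(0.310000, -0.475380) = 0.623563
  y ← -0.600000 + (0.31/2)·(0.402000 + 0.623563) = -0.441038
y(0.31) ≈ -0.4410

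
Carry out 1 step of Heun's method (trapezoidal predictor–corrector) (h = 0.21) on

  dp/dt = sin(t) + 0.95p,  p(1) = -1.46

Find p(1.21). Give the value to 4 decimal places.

-1.5761

Heun: k1 = f(t_n, p_n); k2 = f(t_n + h, p_n + h·k1); p_{n+1} = p_n + (h/2)·(k1 + k2).
t=1.000000, p=-1.460000:
  k1 = f(1.000000, -1.460000) = -0.545529
  k2 = f(1.210000, -1.574561) = -0.560217
  p ← -1.460000 + (0.21/2)·(-0.545529 + (-0.560217)) = -1.576103
p(1.21) ≈ -1.5761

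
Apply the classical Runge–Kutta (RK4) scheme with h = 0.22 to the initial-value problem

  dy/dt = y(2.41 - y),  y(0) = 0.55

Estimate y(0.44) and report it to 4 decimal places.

RK4: k1 = f(t_n, y_n); k2 = f(t_n + h/2, y_n + (h/2)·k1); k3 = f(t_n + h/2, y_n + (h/2)·k2); k4 = f(t_n + h, y_n + h·k3); y_{n+1} = y_n + (h/6)·(k1 + 2k2 + 2k3 + k4).
t=0.000000, y=0.550000:
  k1 = f(0.000000, 0.550000) = 1.023000
  k2 = f(0.110000, 0.662530) = 1.157751
  k3 = f(0.110000, 0.677353) = 1.173613
  k4 = f(0.220000, 0.808195) = 1.294571
  y ← 0.550000 + (0.22/6)·(k1 + 2k2 + 2k3 + k4) = 0.805944
t=0.220000, y=0.805944:
  k1 = f(0.220000, 0.805944) = 1.292780
  k2 = f(0.330000, 0.948150) = 1.386053
  k3 = f(0.330000, 0.958410) = 1.391218
  k4 = f(0.440000, 1.112012) = 1.443378
  y ← 0.805944 + (0.22/6)·(k1 + 2k2 + 2k3 + k4) = 1.109937
y(0.44) ≈ 1.1099

1.1099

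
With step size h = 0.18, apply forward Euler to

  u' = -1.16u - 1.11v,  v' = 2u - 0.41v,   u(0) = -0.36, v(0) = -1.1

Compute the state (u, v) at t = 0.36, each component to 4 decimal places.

0.1780, -1.0871

Euler on (u,v): u_{n+1} = u_n + h·u', v_{n+1} = v_n + h·v'.
0.000000: (-0.360000, -1.100000); f=(1.638600, -0.269000) → (-0.065052, -1.148420)
0.180000: (-0.065052, -1.148420); f=(1.350207, 0.340748) → (0.177985, -1.087085)
(u(0.36), v(0.36)) ≈ (0.1780, -1.0871)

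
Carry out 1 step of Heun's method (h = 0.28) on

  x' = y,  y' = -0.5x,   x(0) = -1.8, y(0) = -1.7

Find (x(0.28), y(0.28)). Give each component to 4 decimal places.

-2.2407, -1.4147

Heun on (x,y): k1 = f(s_n, state_n); k2 = f(s_n + h, state_n + h·k1); state_{n+1} = state_n + (h/2)·(k1 + k2).
0.000000: (-1.800000, -1.700000)
  k1 = (-1.700000, 0.900000)
  predictor → (-2.276000, -1.448000)
  k2 = (-1.448000, 1.138000)
  → (-2.240720, -1.414680)
(x(0.28), y(0.28)) ≈ (-2.2407, -1.4147)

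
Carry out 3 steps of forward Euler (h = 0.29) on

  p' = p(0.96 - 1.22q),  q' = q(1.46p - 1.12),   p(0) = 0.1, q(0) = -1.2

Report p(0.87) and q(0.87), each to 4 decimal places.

Euler on (p,q): p_{n+1} = p_n + h·p', q_{n+1} = q_n + h·q'.
0.000000: (0.100000, -1.200000); f=(0.242400, 1.168800) → (0.170296, -0.861048)
0.290000: (0.170296, -0.861048); f=(0.342376, 0.750290) → (0.269585, -0.643464)
0.580000: (0.269585, -0.643464); f=(0.470433, 0.467416) → (0.406011, -0.507913)
(p(0.87), q(0.87)) ≈ (0.4060, -0.5079)

0.4060, -0.5079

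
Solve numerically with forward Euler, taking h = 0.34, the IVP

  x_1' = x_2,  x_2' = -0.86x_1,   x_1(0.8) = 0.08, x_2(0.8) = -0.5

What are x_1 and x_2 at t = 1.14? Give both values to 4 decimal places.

Euler on (x_1,x_2): x_1_{n+1} = x_1_n + h·x_1', x_2_{n+1} = x_2_n + h·x_2'.
0.800000: (0.080000, -0.500000); f=(-0.500000, -0.068800) → (-0.090000, -0.523392)
(x_1(1.14), x_2(1.14)) ≈ (-0.0900, -0.5234)

-0.0900, -0.5234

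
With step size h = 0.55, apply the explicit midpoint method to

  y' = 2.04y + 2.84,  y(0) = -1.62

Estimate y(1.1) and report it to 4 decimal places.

-3.1170

Midpoint: k1 = f(x_n, y_n); k2 = f(x_n + h/2, y_n + (h/2)·k1); y_{n+1} = y_n + h·k2.
x=0.000000, y=-1.620000:
  k1 = f(0.000000, -1.620000) = -0.464800
  k2 = f(0.275000, -1.747820) = -0.725553
  y ← -1.620000 + 0.55·(-0.725553) = -2.019054
x=0.550000, y=-2.019054:
  k1 = f(0.550000, -2.019054) = -1.278870
  k2 = f(0.825000, -2.370743) = -1.996316
  y ← -2.019054 + 0.55·(-1.996316) = -3.117028
y(1.1) ≈ -3.1170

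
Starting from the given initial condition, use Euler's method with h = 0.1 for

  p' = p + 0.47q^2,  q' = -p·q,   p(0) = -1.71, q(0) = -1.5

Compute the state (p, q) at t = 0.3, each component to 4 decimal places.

-1.7875, -2.4422

Euler on (p,q): p_{n+1} = p_n + h·p', q_{n+1} = q_n + h·q'.
0.000000: (-1.710000, -1.500000); f=(-0.652500, -2.565000) → (-1.775250, -1.756500)
0.100000: (-1.775250, -1.756500); f=(-0.325163, -3.118227) → (-1.807766, -2.068323)
0.200000: (-1.807766, -2.068323); f=(0.202874, -3.739044) → (-1.787479, -2.442227)
(p(0.3), q(0.3)) ≈ (-1.7875, -2.4422)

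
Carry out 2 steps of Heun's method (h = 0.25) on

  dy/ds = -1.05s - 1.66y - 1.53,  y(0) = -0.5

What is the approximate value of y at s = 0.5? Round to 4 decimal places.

-0.8386

Heun: k1 = f(s_n, y_n); k2 = f(s_n + h, y_n + h·k1); y_{n+1} = y_n + (h/2)·(k1 + k2).
s=0.000000, y=-0.500000:
  k1 = f(0.000000, -0.500000) = -0.700000
  k2 = f(0.250000, -0.675000) = -0.672000
  y ← -0.500000 + (0.25/2)·(-0.700000 + (-0.672000)) = -0.671500
s=0.250000, y=-0.671500:
  k1 = f(0.250000, -0.671500) = -0.677810
  k2 = f(0.500000, -0.840952) = -0.659019
  y ← -0.671500 + (0.25/2)·(-0.677810 + (-0.659019)) = -0.838604
y(0.5) ≈ -0.8386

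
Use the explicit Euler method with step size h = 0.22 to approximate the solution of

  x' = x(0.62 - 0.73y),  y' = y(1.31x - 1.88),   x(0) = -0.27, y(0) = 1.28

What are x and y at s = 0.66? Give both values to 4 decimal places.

-0.2808, 0.1712

Euler on (x,y): x_{n+1} = x_n + h·x', y_{n+1} = y_n + h·y'.
0.000000: (-0.270000, 1.280000); f=(0.084888, -2.859136) → (-0.251325, 0.650990)
0.220000: (-0.251325, 0.650990); f=(-0.036386, -1.438190) → (-0.259330, 0.334588)
0.440000: (-0.259330, 0.334588); f=(-0.097443, -0.742693) → (-0.280767, 0.171196)
(x(0.66), y(0.66)) ≈ (-0.2808, 0.1712)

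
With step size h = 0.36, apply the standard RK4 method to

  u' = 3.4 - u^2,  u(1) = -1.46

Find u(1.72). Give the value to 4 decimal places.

0.4457

RK4: k1 = f(x_n, u_n); k2 = f(x_n + h/2, u_n + (h/2)·k1); k3 = f(x_n + h/2, u_n + (h/2)·k2); k4 = f(x_n + h, u_n + h·k3); u_{n+1} = u_n + (h/6)·(k1 + 2k2 + 2k3 + k4).
x=1.000000, u=-1.460000:
  k1 = f(1.000000, -1.460000) = 1.268400
  k2 = f(1.180000, -1.231688) = 1.882945
  k3 = f(1.180000, -1.121070) = 2.143202
  k4 = f(1.360000, -0.688447) = 2.926040
  u ← -1.460000 + (0.36/6)·(k1 + 2k2 + 2k3 + k4) = -0.725196
x=1.360000, u=-0.725196:
  k1 = f(1.360000, -0.725196) = 2.874091
  k2 = f(1.540000, -0.207860) = 3.356794
  k3 = f(1.540000, -0.120973) = 3.385366
  k4 = f(1.720000, 0.493536) = 3.156423
  u ← -0.725196 + (0.36/6)·(k1 + 2k2 + 2k3 + k4) = 0.445694
u(1.72) ≈ 0.4457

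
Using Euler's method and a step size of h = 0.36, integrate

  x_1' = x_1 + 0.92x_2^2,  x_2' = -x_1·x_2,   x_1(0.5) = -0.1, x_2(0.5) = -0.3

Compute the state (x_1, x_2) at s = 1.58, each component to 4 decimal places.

-0.1184, -0.3357

Euler on (x_1,x_2): x_1_{n+1} = x_1_n + h·x_1', x_2_{n+1} = x_2_n + h·x_2'.
0.500000: (-0.100000, -0.300000); f=(-0.017200, -0.030000) → (-0.106192, -0.310800)
0.860000: (-0.106192, -0.310800); f=(-0.017323, -0.033004) → (-0.112428, -0.322682)
1.220000: (-0.112428, -0.322682); f=(-0.016635, -0.036279) → (-0.118417, -0.335742)
(x_1(1.58), x_2(1.58)) ≈ (-0.1184, -0.3357)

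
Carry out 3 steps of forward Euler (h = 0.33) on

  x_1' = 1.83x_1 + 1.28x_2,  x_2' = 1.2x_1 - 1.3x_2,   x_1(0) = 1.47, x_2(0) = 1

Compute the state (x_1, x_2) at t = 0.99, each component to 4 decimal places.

Euler on (x_1,x_2): x_1_{n+1} = x_1_n + h·x_1', x_2_{n+1} = x_2_n + h·x_2'.
0.000000: (1.470000, 1.000000); f=(3.970100, 0.464000) → (2.780133, 1.153120)
0.330000: (2.780133, 1.153120); f=(6.563637, 1.837104) → (4.946133, 1.759364)
0.660000: (4.946133, 1.759364); f=(11.303410, 3.648186) → (8.676258, 2.963266)
(x_1(0.99), x_2(0.99)) ≈ (8.6763, 2.9633)

8.6763, 2.9633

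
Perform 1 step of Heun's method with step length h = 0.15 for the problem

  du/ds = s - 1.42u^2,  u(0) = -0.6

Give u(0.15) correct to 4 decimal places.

Heun: k1 = f(s_n, u_n); k2 = f(s_n + h, u_n + h·k1); u_{n+1} = u_n + (h/2)·(k1 + k2).
s=0.000000, u=-0.600000:
  k1 = f(0.000000, -0.600000) = -0.511200
  k2 = f(0.150000, -0.676680) = -0.500212
  u ← -0.600000 + (0.15/2)·(-0.511200 + (-0.500212)) = -0.675856
u(0.15) ≈ -0.6759

-0.6759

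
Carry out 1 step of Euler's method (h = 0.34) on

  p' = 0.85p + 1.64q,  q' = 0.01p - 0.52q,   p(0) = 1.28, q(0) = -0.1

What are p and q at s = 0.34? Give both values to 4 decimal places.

Euler on (p,q): p_{n+1} = p_n + h·p', q_{n+1} = q_n + h·q'.
0.000000: (1.280000, -0.100000); f=(0.924000, 0.064800) → (1.594160, -0.077968)
(p(0.34), q(0.34)) ≈ (1.5942, -0.0780)

1.5942, -0.0780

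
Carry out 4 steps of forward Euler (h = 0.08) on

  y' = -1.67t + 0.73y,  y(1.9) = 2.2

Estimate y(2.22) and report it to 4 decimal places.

Euler: y_{n+1} = y_n + h·f(t_n, y_n).
t=1.900000, y=2.200000: f=-1.567000 → y ← 2.200000 + 0.08·(-1.567000) = 2.074640
t=1.980000, y=2.074640: f=-1.792113 → y ← 2.074640 + 0.08·(-1.792113) = 1.931271
t=2.060000, y=1.931271: f=-2.030372 → y ← 1.931271 + 0.08·(-2.030372) = 1.768841
t=2.140000, y=1.768841: f=-2.282546 → y ← 1.768841 + 0.08·(-2.282546) = 1.586238
y(2.22) ≈ 1.5862

1.5862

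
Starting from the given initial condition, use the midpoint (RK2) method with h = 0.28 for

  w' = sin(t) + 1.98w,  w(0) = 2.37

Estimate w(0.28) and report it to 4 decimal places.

4.0872

Midpoint: k1 = f(t_n, w_n); k2 = f(t_n + h/2, w_n + (h/2)·k1); w_{n+1} = w_n + h·k2.
t=0.000000, w=2.370000:
  k1 = f(0.000000, 2.370000) = 4.692600
  k2 = f(0.140000, 3.026964) = 6.132932
  w ← 2.370000 + 0.28·6.132932 = 4.087221
w(0.28) ≈ 4.0872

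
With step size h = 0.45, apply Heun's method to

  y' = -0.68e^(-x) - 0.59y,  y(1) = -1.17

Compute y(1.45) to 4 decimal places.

Heun: k1 = f(x_n, y_n); k2 = f(x_n + h, y_n + h·k1); y_{n+1} = y_n + (h/2)·(k1 + k2).
x=1.000000, y=-1.170000:
  k1 = f(1.000000, -1.170000) = 0.440142
  k2 = f(1.450000, -0.971936) = 0.413935
  y ← -1.170000 + (0.45/2)·(0.440142 + 0.413935) = -0.977833
y(1.45) ≈ -0.9778

-0.9778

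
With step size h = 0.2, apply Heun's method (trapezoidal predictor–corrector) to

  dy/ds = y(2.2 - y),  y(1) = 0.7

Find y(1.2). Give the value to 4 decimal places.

Heun: k1 = f(s_n, y_n); k2 = f(s_n + h, y_n + h·k1); y_{n+1} = y_n + (h/2)·(k1 + k2).
s=1.000000, y=0.700000:
  k1 = f(1.000000, 0.700000) = 1.050000
  k2 = f(1.200000, 0.910000) = 1.173900
  y ← 0.700000 + (0.2/2)·(1.050000 + 1.173900) = 0.922390
y(1.2) ≈ 0.9224

0.9224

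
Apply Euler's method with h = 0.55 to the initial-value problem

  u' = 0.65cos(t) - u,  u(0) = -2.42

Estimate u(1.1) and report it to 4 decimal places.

-0.0244

Euler: u_{n+1} = u_n + h·f(t_n, u_n).
t=0.000000, u=-2.420000: f=3.070000 → u ← -2.420000 + 0.55·3.070000 = -0.731500
t=0.550000, u=-0.731500: f=1.285641 → u ← -0.731500 + 0.55·1.285641 = -0.024397
u(1.1) ≈ -0.0244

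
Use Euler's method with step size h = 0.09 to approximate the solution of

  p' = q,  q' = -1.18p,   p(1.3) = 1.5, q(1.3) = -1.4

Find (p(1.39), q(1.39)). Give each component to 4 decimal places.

1.3740, -1.5593

Euler on (p,q): p_{n+1} = p_n + h·p', q_{n+1} = q_n + h·q'.
1.300000: (1.500000, -1.400000); f=(-1.400000, -1.770000) → (1.374000, -1.559300)
(p(1.39), q(1.39)) ≈ (1.3740, -1.5593)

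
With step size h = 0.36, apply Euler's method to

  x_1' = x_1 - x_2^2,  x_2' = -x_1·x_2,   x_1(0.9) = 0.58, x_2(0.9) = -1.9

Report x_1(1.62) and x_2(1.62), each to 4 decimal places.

-1.5082, -1.7797

Euler on (x_1,x_2): x_1_{n+1} = x_1_n + h·x_1', x_2_{n+1} = x_2_n + h·x_2'.
0.900000: (0.580000, -1.900000); f=(-3.030000, 1.102000) → (-0.510800, -1.503280)
1.260000: (-0.510800, -1.503280); f=(-2.770651, -0.767875) → (-1.508234, -1.779715)
(x_1(1.62), x_2(1.62)) ≈ (-1.5082, -1.7797)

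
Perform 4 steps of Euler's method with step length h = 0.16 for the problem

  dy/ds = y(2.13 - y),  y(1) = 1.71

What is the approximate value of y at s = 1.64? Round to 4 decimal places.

Euler: y_{n+1} = y_n + h·f(s_n, y_n).
s=1.000000, y=1.710000: f=0.718200 → y ← 1.710000 + 0.16·0.718200 = 1.824912
s=1.160000, y=1.824912: f=0.556759 → y ← 1.824912 + 0.16·0.556759 = 1.913993
s=1.320000, y=1.913993: f=0.413435 → y ← 1.913993 + 0.16·0.413435 = 1.980143
s=1.480000, y=1.980143: f=0.296738 → y ← 1.980143 + 0.16·0.296738 = 2.027621
y(1.64) ≈ 2.0276

2.0276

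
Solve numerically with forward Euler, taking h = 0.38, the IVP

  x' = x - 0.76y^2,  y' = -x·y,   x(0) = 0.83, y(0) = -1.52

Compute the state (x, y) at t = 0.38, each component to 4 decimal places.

Euler on (x,y): x_{n+1} = x_n + h·x', y_{n+1} = y_n + h·y'.
0.000000: (0.830000, -1.520000); f=(-0.925904, 1.261600) → (0.478156, -1.040592)
(x(0.38), y(0.38)) ≈ (0.4782, -1.0406)

0.4782, -1.0406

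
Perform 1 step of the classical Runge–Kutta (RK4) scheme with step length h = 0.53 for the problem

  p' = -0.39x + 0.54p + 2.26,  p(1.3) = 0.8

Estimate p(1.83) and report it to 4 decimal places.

RK4: k1 = f(x_n, p_n); k2 = f(x_n + h/2, p_n + (h/2)·k1); k3 = f(x_n + h/2, p_n + (h/2)·k2); k4 = f(x_n + h, p_n + h·k3); p_{n+1} = p_n + (h/6)·(k1 + 2k2 + 2k3 + k4).
x=1.300000, p=0.800000:
  k1 = f(1.300000, 0.800000) = 2.185000
  k2 = f(1.565000, 1.379025) = 2.394323
  k3 = f(1.565000, 1.434496) = 2.424278
  k4 = f(1.830000, 2.084867) = 2.672128
  p ← 0.800000 + (0.53/6)·(k1 + 2k2 + 2k3 + k4) = 2.080333
p(1.83) ≈ 2.0803

2.0803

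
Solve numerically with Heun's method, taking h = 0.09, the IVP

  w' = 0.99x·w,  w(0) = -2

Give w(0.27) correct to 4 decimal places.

Heun: k1 = f(x_n, w_n); k2 = f(x_n + h, w_n + h·k1); w_{n+1} = w_n + (h/2)·(k1 + k2).
x=0.000000, w=-2.000000:
  k1 = f(0.000000, -2.000000) = 0.000000
  k2 = f(0.090000, -2.000000) = -0.178200
  w ← -2.000000 + (0.09/2)·(0.000000 + (-0.178200)) = -2.008019
x=0.090000, w=-2.008019:
  k1 = f(0.090000, -2.008019) = -0.178914
  k2 = f(0.180000, -2.024121) = -0.360698
  w ← -2.008019 + (0.09/2)·(-0.178914 + (-0.360698)) = -2.032302
x=0.180000, w=-2.032302:
  k1 = f(0.180000, -2.032302) = -0.362156
  k2 = f(0.270000, -2.064896) = -0.551947
  w ← -2.032302 + (0.09/2)·(-0.362156 + (-0.551947)) = -2.073436
w(0.27) ≈ -2.0734

-2.0734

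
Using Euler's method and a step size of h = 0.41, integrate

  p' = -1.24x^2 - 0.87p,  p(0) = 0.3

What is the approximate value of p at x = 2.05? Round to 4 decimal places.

-1.9934

Euler: p_{n+1} = p_n + h·f(x_n, p_n).
x=0.000000, p=0.300000: f=-0.261000 → p ← 0.300000 + 0.41·(-0.261000) = 0.192990
x=0.410000, p=0.192990: f=-0.376345 → p ← 0.192990 + 0.41·(-0.376345) = 0.038688
x=0.820000, p=0.038688: f=-0.867435 → p ← 0.038688 + 0.41·(-0.867435) = -0.316960
x=1.230000, p=-0.316960: f=-1.600241 → p ← -0.316960 + 0.41·(-1.600241) = -0.973059
x=1.640000, p=-0.973059: f=-2.488543 → p ← -0.973059 + 0.41·(-2.488543) = -1.993361
p(2.05) ≈ -1.9934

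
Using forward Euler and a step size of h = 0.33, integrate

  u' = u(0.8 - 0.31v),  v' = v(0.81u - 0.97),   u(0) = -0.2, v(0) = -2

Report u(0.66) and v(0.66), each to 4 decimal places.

Euler on (u,v): u_{n+1} = u_n + h·u', v_{n+1} = v_n + h·v'.
0.000000: (-0.200000, -2.000000); f=(-0.284000, 2.264000) → (-0.293720, -1.252880)
0.330000: (-0.293720, -1.252880); f=(-0.349055, 1.513370) → (-0.408908, -0.753468)
(u(0.66), v(0.66)) ≈ (-0.4089, -0.7535)

-0.4089, -0.7535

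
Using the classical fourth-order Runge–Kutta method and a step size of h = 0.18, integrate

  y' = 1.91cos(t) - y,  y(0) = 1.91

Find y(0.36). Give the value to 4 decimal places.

1.8965

RK4: k1 = f(t_n, y_n); k2 = f(t_n + h/2, y_n + (h/2)·k1); k3 = f(t_n + h/2, y_n + (h/2)·k2); k4 = f(t_n + h, y_n + h·k3); y_{n+1} = y_n + (h/6)·(k1 + 2k2 + 2k3 + k4).
t=0.000000, y=1.910000:
  k1 = f(0.000000, 1.910000) = 0.000000
  k2 = f(0.090000, 1.910000) = -0.007730
  k3 = f(0.090000, 1.909304) = -0.007035
  k4 = f(0.180000, 1.908734) = -0.029592
  y ← 1.910000 + (0.18/6)·(k1 + 2k2 + 2k3 + k4) = 1.908226
t=0.180000, y=1.908226:
  k1 = f(0.180000, 1.908226) = -0.029085
  k2 = f(0.270000, 1.905609) = -0.064806
  k3 = f(0.270000, 1.902394) = -0.061591
  k4 = f(0.360000, 1.897140) = -0.109577
  y ← 1.908226 + (0.18/6)·(k1 + 2k2 + 2k3 + k4) = 1.896483
y(0.36) ≈ 1.8965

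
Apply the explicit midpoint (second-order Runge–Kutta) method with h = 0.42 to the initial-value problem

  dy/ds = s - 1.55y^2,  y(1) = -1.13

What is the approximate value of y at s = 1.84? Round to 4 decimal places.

Midpoint: k1 = f(s_n, y_n); k2 = f(s_n + h/2, y_n + (h/2)·k1); y_{n+1} = y_n + h·k2.
s=1.000000, y=-1.130000:
  k1 = f(1.000000, -1.130000) = -0.979195
  k2 = f(1.210000, -1.335631) = -1.555061
  y ← -1.130000 + 0.42·(-1.555061) = -1.783125
s=1.420000, y=-1.783125:
  k1 = f(1.420000, -1.783125) = -3.508281
  k2 = f(1.630000, -2.519865) = -8.212062
  y ← -1.783125 + 0.42·(-8.212062) = -5.232191
y(1.84) ≈ -5.2322

-5.2322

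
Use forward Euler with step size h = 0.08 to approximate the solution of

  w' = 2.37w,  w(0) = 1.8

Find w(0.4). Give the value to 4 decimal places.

Euler: w_{n+1} = w_n + h·f(s_n, w_n).
s=0.000000, w=1.800000: f=4.266000 → w ← 1.800000 + 0.08·4.266000 = 2.141280
s=0.080000, w=2.141280: f=5.074834 → w ← 2.141280 + 0.08·5.074834 = 2.547267
s=0.160000, w=2.547267: f=6.037022 → w ← 2.547267 + 0.08·6.037022 = 3.030228
s=0.240000, w=3.030228: f=7.181641 → w ← 3.030228 + 0.08·7.181641 = 3.604760
s=0.320000, w=3.604760: f=8.543281 → w ← 3.604760 + 0.08·8.543281 = 4.288222
w(0.4) ≈ 4.2882

4.2882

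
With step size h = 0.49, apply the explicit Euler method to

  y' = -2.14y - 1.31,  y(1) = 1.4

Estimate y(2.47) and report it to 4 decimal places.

Euler: y_{n+1} = y_n + h·f(t_n, y_n).
t=1.000000, y=1.400000: f=-4.306000 → y ← 1.400000 + 0.49·(-4.306000) = -0.709940
t=1.490000, y=-0.709940: f=0.209272 → y ← -0.709940 + 0.49·0.209272 = -0.607397
t=1.980000, y=-0.607397: f=-0.010171 → y ← -0.607397 + 0.49·(-0.010171) = -0.612381
y(2.47) ≈ -0.6124

-0.6124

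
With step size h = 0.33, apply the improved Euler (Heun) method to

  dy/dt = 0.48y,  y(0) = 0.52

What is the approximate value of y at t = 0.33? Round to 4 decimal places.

Heun: k1 = f(t_n, y_n); k2 = f(t_n + h, y_n + h·k1); y_{n+1} = y_n + (h/2)·(k1 + k2).
t=0.000000, y=0.520000:
  k1 = f(0.000000, 0.520000) = 0.249600
  k2 = f(0.330000, 0.602368) = 0.289137
  y ← 0.520000 + (0.33/2)·(0.249600 + 0.289137) = 0.608892
y(0.33) ≈ 0.6089

0.6089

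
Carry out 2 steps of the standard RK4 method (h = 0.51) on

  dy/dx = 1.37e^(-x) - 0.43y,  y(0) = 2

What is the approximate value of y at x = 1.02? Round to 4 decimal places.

1.9733

RK4: k1 = f(x_n, y_n); k2 = f(x_n + h/2, y_n + (h/2)·k1); k3 = f(x_n + h/2, y_n + (h/2)·k2); k4 = f(x_n + h, y_n + h·k3); y_{n+1} = y_n + (h/6)·(k1 + 2k2 + 2k3 + k4).
x=0.000000, y=2.000000:
  k1 = f(0.000000, 2.000000) = 0.510000
  k2 = f(0.255000, 2.130050) = 0.145714
  k3 = f(0.255000, 2.037157) = 0.185658
  k4 = f(0.510000, 2.094686) = -0.078036
  y ← 2.000000 + (0.51/6)·(k1 + 2k2 + 2k3 + k4) = 2.093050
x=0.510000, y=2.093050:
  k1 = f(0.510000, 2.093050) = -0.077333
  k2 = f(0.765000, 2.073330) = -0.254025
  k3 = f(0.765000, 2.028274) = -0.234650
  k4 = f(1.020000, 1.973379) = -0.354538
  y ← 2.093050 + (0.51/6)·(k1 + 2k2 + 2k3 + k4) = 1.973267
y(1.02) ≈ 1.9733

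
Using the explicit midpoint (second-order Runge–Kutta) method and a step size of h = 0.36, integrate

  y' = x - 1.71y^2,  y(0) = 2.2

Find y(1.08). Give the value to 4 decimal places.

1.4912

Midpoint: k1 = f(x_n, y_n); k2 = f(x_n + h/2, y_n + (h/2)·k1); y_{n+1} = y_n + h·k2.
x=0.000000, y=2.200000:
  k1 = f(0.000000, 2.200000) = -8.276400
  k2 = f(0.180000, 0.710248) = -0.682613
  y ← 2.200000 + 0.36·(-0.682613) = 1.954259
x=0.360000, y=1.954259:
  k1 = f(0.360000, 1.954259) = -6.170711
  k2 = f(0.540000, 0.843531) = -0.676742
  y ← 1.954259 + 0.36·(-0.676742) = 1.710632
x=0.720000, y=1.710632:
  k1 = f(0.720000, 1.710632) = -4.283908
  k2 = f(0.900000, 0.939529) = -0.609441
  y ← 1.710632 + 0.36·(-0.609441) = 1.491233
y(1.08) ≈ 1.4912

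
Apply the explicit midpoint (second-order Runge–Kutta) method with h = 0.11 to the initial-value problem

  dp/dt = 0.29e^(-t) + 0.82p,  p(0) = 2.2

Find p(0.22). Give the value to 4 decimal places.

2.6973

Midpoint: k1 = f(t_n, p_n); k2 = f(t_n + h/2, p_n + (h/2)·k1); p_{n+1} = p_n + h·k2.
t=0.000000, p=2.200000:
  k1 = f(0.000000, 2.200000) = 2.094000
  k2 = f(0.055000, 2.315170) = 2.172920
  p ← 2.200000 + 0.11·2.172920 = 2.439021
t=0.110000, p=2.439021:
  k1 = f(0.110000, 2.439021) = 2.259789
  k2 = f(0.165000, 2.563310) = 2.347803
  p ← 2.439021 + 0.11·2.347803 = 2.697280
p(0.22) ≈ 2.6973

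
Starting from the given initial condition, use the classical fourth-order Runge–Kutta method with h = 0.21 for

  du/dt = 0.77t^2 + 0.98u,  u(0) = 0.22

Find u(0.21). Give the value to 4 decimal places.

RK4: k1 = f(t_n, u_n); k2 = f(t_n + h/2, u_n + (h/2)·k1); k3 = f(t_n + h/2, u_n + (h/2)·k2); k4 = f(t_n + h, u_n + h·k3); u_{n+1} = u_n + (h/6)·(k1 + 2k2 + 2k3 + k4).
t=0.000000, u=0.220000:
  k1 = f(0.000000, 0.220000) = 0.215600
  k2 = f(0.105000, 0.242638) = 0.246274
  k3 = f(0.105000, 0.245859) = 0.249431
  k4 = f(0.210000, 0.272380) = 0.300890
  u ← 0.220000 + (0.21/6)·(k1 + 2k2 + 2k3 + k4) = 0.272777
u(0.21) ≈ 0.2728

0.2728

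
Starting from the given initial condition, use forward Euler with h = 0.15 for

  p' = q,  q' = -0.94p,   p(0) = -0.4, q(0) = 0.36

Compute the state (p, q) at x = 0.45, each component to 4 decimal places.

-0.2138, 0.5052

Euler on (p,q): p_{n+1} = p_n + h·p', q_{n+1} = q_n + h·q'.
0.000000: (-0.400000, 0.360000); f=(0.360000, 0.376000) → (-0.346000, 0.416400)
0.150000: (-0.346000, 0.416400); f=(0.416400, 0.325240) → (-0.283540, 0.465186)
0.300000: (-0.283540, 0.465186); f=(0.465186, 0.266528) → (-0.213762, 0.505165)
(p(0.45), q(0.45)) ≈ (-0.2138, 0.5052)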